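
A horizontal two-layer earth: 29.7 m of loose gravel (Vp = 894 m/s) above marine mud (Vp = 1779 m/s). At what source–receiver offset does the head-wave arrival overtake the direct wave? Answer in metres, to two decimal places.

103.23 m

x_cross = 2h·√((V₂+V₁)/(V₂−V₁)).
(V₂+V₁)/(V₂−V₁) = (1779+894)/(1779−894) = 3.0203; √ = 1.7379.
x_cross = 2·29.7·1.7379 = 103.23 m.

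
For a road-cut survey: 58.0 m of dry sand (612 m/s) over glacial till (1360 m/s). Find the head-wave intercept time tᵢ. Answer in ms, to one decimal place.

tᵢ = 2h·√(V₂²−V₁²)/(V₁V₂).
√(V₂²−V₁²) = √(1360²−612²) = 1214.5 m/s.
tᵢ = 2·58.0·1214.5/(612·1360) = 0.16927 s.

169.3 ms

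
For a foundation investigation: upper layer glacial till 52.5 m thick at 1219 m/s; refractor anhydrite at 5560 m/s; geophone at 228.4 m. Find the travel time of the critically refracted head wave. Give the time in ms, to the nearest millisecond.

125 ms

θ_c = arcsin(V₁/V₂) = arcsin(1219/5560) = 12.66°, cos θ_c = 0.9757.
Intercept time tᵢ = 2h cos θ_c / V₁ = 2·52.5·0.9757/1219 = 0.08404 s.
t = x/V₂ + tᵢ = 228.4/5560 + 0.08404 = 0.12512 s.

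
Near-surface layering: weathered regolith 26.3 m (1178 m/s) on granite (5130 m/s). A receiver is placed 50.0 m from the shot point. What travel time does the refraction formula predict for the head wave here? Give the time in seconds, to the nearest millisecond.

θ_c = arcsin(V₁/V₂) = arcsin(1178/5130) = 13.28°, cos θ_c = 0.9733.
Intercept time tᵢ = 2h cos θ_c / V₁ = 2·26.3·0.9733/1178 = 0.04346 s.
t = x/V₂ + tᵢ = 50.0/5130 + 0.04346 = 0.05321 s.

0.053 s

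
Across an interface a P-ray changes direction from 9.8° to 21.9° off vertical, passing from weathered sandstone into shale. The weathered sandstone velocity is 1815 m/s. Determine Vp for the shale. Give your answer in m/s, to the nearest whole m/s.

3977 m/s

Snell's law: sin 9.8°/V₁ = sin 21.9°/V₂.
V₂ = V₁·sin 21.9°/sin 9.8° = 1815 × 2.1913 = 3977.29 m/s.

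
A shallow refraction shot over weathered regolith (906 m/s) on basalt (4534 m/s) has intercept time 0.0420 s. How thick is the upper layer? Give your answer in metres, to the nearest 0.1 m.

19.4 m

θ_c = arcsin(906/4534) = 11.53°; cos θ_c = 0.9798.
tᵢ = 2h cos θ_c/V₁ ⇒ h = tᵢ·V₁/(2 cos θ_c) = 0.042·906/(2·0.9798) = 19.42 m.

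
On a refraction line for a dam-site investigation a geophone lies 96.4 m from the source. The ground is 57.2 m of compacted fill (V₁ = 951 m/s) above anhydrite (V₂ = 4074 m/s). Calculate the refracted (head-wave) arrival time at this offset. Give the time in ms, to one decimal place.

140.6 ms

t = x/V₂ + 2h·√(V₂²−V₁²)/(V₁V₂).
√(V₂²−V₁²) = √(4074²−951²) = 3961.4 m/s; delay term = 2·57.2·3961.4/(951·4074) = 0.11697 s.
t = 96.4/4074 + 0.11697 = 0.14063 s.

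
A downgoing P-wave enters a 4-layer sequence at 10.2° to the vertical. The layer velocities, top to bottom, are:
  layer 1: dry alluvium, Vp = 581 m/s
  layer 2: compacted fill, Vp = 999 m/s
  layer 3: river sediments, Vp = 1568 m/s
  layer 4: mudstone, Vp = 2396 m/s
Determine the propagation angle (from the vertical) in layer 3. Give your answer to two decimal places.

Ray parameter p = sin 10.2° / 581 = 3.0479e-04 s/m.
sin θ_3 = p·V_3 = 3.0479e-04 × 1568 = 0.4779.
θ_3 = arcsin 0.4779 = 28.55°.

28.55°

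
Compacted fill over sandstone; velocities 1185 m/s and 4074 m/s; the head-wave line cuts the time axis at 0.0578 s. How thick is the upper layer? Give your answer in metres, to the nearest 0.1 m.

35.8 m

θ_c = arcsin(1185/4074) = 16.91°; cos θ_c = 0.9568.
tᵢ = 2h cos θ_c/V₁ ⇒ h = tᵢ·V₁/(2 cos θ_c) = 0.0578·1185/(2·0.9568) = 35.79 m.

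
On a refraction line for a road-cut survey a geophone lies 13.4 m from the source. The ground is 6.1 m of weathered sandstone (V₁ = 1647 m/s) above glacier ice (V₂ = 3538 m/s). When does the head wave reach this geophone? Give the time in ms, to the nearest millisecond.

t = x/V₂ + 2h·√(V₂²−V₁²)/(V₁V₂).
√(V₂²−V₁²) = √(3538²−1647²) = 3131.3 m/s; delay term = 2·6.1·3131.3/(1647·3538) = 0.00656 s.
t = 13.4/3538 + 0.00656 = 0.01034 s.

10 ms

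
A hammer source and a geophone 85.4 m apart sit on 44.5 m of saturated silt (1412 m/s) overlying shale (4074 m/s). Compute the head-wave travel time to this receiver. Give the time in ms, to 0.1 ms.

t = x/V₂ + 2h·√(V₂²−V₁²)/(V₁V₂).
√(V₂²−V₁²) = √(4074²−1412²) = 3821.5 m/s; delay term = 2·44.5·3821.5/(1412·4074) = 0.05912 s.
t = 85.4/4074 + 0.05912 = 0.08009 s.

80.1 ms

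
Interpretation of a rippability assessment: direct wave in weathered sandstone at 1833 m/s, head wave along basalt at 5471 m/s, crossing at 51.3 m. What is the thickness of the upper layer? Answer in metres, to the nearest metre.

18 m

x_cross = 2h·√((V₂+V₁)/(V₂−V₁)) → h = x_cross / (2·√((V₂+V₁)/(V₂−V₁))).
√((V₂+V₁)/(V₂−V₁)) = √((5471+1833)/(5471−1833)) = 1.4169.
h = 51.3 / (2·1.4169) = 18.10 m.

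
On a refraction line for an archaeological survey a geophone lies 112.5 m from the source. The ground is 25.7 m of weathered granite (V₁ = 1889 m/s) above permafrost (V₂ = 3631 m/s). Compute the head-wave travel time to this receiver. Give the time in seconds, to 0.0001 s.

θ_c = arcsin(V₁/V₂) = arcsin(1889/3631) = 31.35°, cos θ_c = 0.8540.
Intercept time tᵢ = 2h cos θ_c / V₁ = 2·25.7·0.8540/1889 = 0.02324 s.
t = x/V₂ + tᵢ = 112.5/3631 + 0.02324 = 0.05422 s.

0.0542 s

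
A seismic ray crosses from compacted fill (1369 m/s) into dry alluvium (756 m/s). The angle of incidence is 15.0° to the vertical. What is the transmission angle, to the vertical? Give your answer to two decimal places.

8.22°

sin θ₁/V₁ = sin θ₂/V₂ ⇒ sin θ₂ = 756·sin 15.0°/1369 = 756·0.2588/1369 = 0.1429.
θ₂ = arcsin 0.1429 = 8.22° from the normal.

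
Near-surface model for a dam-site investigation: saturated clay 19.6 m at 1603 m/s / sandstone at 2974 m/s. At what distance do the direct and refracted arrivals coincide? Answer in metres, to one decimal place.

71.6 m

θ_c = arcsin(1603/2974) = 32.62°, so cos θ_c = 0.8423 and tᵢ = 2h cos θ_c/V₁ = 0.0206 s.
At crossover x/V₁ = x/V₂ + tᵢ ⇒ x = tᵢ/(1/V₁ − 1/V₂) = 0.02060/(6.2383e-04 − 3.3625e-04) = 71.62 m.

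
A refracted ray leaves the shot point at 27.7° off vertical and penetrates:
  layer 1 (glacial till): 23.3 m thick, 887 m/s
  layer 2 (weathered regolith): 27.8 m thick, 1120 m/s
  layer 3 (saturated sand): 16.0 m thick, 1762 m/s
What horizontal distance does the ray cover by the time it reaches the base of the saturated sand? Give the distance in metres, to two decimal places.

Ray parameter p = sin 27.7° / 887 m/s = 5.2406e-04 s/m.
Layer 1: θ = 27.70°; offset = 23.3·tan 27.70° = 12.2328 m.
Layer 2: sin θ = p·1120 = 0.5869 → θ = 35.94°; offset = 27.8·tan 35.94° = 20.1540 m.
Layer 3: sin θ = p·1762 = 0.9234 → θ = 67.43°; offset = 16.0·tan 67.43° = 38.4898 m.
Summing the layer offsets gives 70.8766 m.

70.88 m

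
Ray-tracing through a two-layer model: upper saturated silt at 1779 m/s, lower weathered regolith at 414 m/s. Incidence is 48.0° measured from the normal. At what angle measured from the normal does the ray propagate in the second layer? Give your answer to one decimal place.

sin θ₁/V₁ = sin θ₂/V₂ ⇒ sin θ₂ = 414·sin 48.0°/1779 = 414·0.7431/1779 = 0.1729.
θ₂ = sin⁻¹(0.1729) = 9.96° (from vertical).

10.0°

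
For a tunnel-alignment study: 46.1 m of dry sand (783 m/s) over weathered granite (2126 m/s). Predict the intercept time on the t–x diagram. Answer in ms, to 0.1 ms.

109.5 ms

tᵢ = 2h·√(V₂²−V₁²)/(V₁V₂).
√(V₂²−V₁²) = √(2126²−783²) = 1976.6 m/s.
tᵢ = 2·46.1·1976.6/(783·2126) = 0.10948 s.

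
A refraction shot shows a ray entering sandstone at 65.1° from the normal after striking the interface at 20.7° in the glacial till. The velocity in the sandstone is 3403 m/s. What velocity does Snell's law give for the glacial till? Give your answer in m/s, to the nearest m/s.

Snell's law: sin 20.7°/V₁ = sin 65.1°/V₂.
V₁ = V₂·sin 20.7°/sin 65.1° = 3403 × 0.3897 = 1326.15 m/s.

1326 m/s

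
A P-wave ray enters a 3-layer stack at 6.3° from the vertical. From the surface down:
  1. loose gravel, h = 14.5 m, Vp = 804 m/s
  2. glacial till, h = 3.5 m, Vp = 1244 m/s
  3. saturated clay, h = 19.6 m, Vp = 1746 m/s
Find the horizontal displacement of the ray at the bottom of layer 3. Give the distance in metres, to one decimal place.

7.0 m

p = sin θ₁/V₁ = sin 6.3°/804 = 1.3649e-04 s/m is conserved through the stack.
Layer 1: θ = 6.30°; offset = 14.5·tan 6.30° = 1.601 m.
Layer 2: sin θ = p·1244 = 0.1698 → θ = 9.78°; offset = 3.5·tan 9.78° = 0.603 m.
Layer 3: sin θ = p·1746 = 0.2383 → θ = 13.79°; offset = 19.6·tan 13.79° = 4.809 m.
Summing the layer offsets gives 7.013 m.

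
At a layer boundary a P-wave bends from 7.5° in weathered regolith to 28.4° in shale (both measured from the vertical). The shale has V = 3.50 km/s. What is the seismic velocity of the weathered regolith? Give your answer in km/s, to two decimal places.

0.96 km/s

Snell's law: sin 7.5°/V₁ = sin 28.4°/V₂.
V₁ = V₂·sin 7.5°/sin 28.4° = 3.50 × 0.2744 = 0.96 km/s.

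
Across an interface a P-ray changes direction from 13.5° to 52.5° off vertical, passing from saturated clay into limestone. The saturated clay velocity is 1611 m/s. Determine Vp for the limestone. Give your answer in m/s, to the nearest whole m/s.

5475 m/s

sin 13.5° = 0.2334; sin 52.5° = 0.7934.
V₂ = V₁·(sin θ₂/sin θ₁) = 1611·(0.7934/0.2334) = 5474.91 m/s.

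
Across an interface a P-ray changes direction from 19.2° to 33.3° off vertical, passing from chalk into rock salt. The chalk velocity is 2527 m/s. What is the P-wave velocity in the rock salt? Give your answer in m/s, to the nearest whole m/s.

sin 19.2° = 0.3289; sin 33.3° = 0.5490.
V₂ = V₁·(sin θ₂/sin θ₁) = 2527·(0.5490/0.3289) = 4218.67 m/s.

4219 m/s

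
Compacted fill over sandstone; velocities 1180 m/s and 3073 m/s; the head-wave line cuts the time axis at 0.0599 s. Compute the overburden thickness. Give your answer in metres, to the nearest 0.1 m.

38.3 m

h = tᵢ·V₁·V₂ / (2·√(V₂²−V₁²)).
√(V₂²−V₁²) = √(3073² − 1180²) = 2837.4 m/s.
h = 0.0599 s × 1180 × 3073 / (2 × 2837.4) = 38.28 m.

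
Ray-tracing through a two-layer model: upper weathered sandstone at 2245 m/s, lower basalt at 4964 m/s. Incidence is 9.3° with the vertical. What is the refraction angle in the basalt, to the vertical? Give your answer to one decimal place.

Snell's law: sin θ₂ = (V₂/V₁)·sin θ₁ = (4964/2245)·sin 9.3° = 0.3573.
θ₂ = sin⁻¹(0.3573) = 20.94° (from vertical).

20.9°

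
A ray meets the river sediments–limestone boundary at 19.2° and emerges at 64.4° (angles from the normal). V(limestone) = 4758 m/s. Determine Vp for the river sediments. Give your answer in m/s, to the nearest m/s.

1735 m/s

sin 19.2° = 0.3289; sin 64.4° = 0.9018.
V₁ = V₂·(sin θ₁/sin θ₂) = 4758·(0.3289/0.9018) = 1735.08 m/s.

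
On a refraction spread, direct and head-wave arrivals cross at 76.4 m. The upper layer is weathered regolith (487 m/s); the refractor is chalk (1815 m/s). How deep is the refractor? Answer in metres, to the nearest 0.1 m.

29.0 m

h = (x_cross/2)·√((V₂−V₁)/(V₂+V₁)).
(V₂−V₁)/(V₂+V₁) = (1815−487)/(1815+487) = 0.5769; √ = 0.7595.
h = (76.4/2)·0.7595 = 29.01 m.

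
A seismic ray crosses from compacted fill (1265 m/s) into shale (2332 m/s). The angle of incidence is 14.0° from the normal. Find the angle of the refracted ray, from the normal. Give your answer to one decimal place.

26.5°

sin θ₁/V₁ = sin θ₂/V₂ ⇒ sin θ₂ = 2332·sin 14.0°/1265 = 2332·0.2419/1265 = 0.4460.
θ₂ = arcsin 0.4460 = 26.49° from the normal.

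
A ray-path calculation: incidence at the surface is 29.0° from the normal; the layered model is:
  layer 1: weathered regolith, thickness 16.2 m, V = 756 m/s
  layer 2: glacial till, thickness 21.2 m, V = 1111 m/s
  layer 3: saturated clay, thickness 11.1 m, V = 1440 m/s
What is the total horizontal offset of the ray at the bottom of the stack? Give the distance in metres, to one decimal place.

Apply Snell's law at each interface; in layer i the horizontal offset is hᵢ·tan θᵢ.
Layer 1: θ = 29.00°; offset = 16.2·tan 29.00° = 8.980 m.
Layer 2: sin θ = 1111·sin 29.0°/756 = 0.7125, θ = 45.44°; offset = 21.2·tan 45.44° = 21.525 m.
Layer 3: sin θ = 1440·sin 29.0°/756 = 0.9234, θ = 67.44°; offset = 11.1·tan 67.44° = 26.712 m.
Total horizontal offset = 57.217 m.

57.2 m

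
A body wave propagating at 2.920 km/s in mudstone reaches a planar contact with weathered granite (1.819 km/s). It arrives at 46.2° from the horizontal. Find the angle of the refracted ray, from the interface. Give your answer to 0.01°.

Convert to the normal: θ₁ = 90° − 46.2° = 43.8°.
Snell's law: sin θ₂ = (V₂/V₁)·sin θ₁ = (1.819/2.920)·sin 43.8° = 0.4312.
θ₂ = arcsin 0.4312 = 25.54° from the normal.
From the interface: 90° − 25.54° = 64.46°.

64.46°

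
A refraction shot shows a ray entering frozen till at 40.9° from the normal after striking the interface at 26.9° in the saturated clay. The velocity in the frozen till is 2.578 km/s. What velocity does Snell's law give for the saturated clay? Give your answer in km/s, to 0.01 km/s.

1.78 km/s

Snell's law: sin 26.9°/V₁ = sin 40.9°/V₂.
V₁ = V₂·sin 26.9°/sin 40.9° = 2.578 × 0.6910 = 1.78 km/s.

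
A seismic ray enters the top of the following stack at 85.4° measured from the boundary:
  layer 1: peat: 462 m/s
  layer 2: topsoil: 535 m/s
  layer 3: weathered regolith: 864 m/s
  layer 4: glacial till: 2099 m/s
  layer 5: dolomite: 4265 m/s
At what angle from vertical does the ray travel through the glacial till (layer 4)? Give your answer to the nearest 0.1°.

21.4°

From the normal: θ₁ = 90° − 85.4° = 4.6°.
Ray parameter p = sin 4.6° / 462 = 1.7359e-04 s/m.
sin θ_4 = p·V_4 = 1.7359e-04 × 2099 = 0.3644.
θ_4 = 21.37° from the vertical.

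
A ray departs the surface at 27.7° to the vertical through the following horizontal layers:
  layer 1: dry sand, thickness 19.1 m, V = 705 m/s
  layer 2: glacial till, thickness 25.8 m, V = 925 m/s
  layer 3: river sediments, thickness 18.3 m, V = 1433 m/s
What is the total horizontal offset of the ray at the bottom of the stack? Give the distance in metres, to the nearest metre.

Apply Snell's law at each interface; in layer i the horizontal offset is hᵢ·tan θᵢ.
Layer 1: θ = 27.70°; offset = 19.1·tan 27.70° = 10.028 m.
Layer 2: sin θ = 925·sin 27.7°/705 = 0.6099, θ = 37.58°; offset = 25.8·tan 37.58° = 19.856 m.
Layer 3: sin θ = 1433·sin 27.7°/705 = 0.9448, θ = 70.88°; offset = 18.3·tan 70.88° = 52.795 m.
Σ offsets = 82.679 m.

83 m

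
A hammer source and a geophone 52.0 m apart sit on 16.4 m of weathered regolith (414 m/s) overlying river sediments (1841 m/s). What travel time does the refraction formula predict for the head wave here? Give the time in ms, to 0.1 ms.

t = x/V₂ + 2h·√(V₂²−V₁²)/(V₁V₂).
√(V₂²−V₁²) = √(1841²−414²) = 1793.8 m/s; delay term = 2·16.4·1793.8/(414·1841) = 0.07720 s.
t = 52.0/1841 + 0.07720 = 0.10544 s.

105.4 ms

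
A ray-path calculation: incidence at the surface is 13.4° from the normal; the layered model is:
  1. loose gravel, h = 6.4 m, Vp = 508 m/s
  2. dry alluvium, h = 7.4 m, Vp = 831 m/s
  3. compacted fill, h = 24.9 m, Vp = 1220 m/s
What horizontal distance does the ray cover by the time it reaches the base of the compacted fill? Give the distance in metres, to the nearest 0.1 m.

Apply Snell's law at each interface; in layer i the horizontal offset is hᵢ·tan θᵢ.
Layer 1: θ = 13.40°; offset = 6.4·tan 13.40° = 1.525 m.
Layer 2: sin θ = 831·sin 13.4°/508 = 0.3791, θ = 22.28°; offset = 7.4·tan 22.28° = 3.032 m.
Layer 3: sin θ = 1220·sin 13.4°/508 = 0.5566, θ = 33.82°; offset = 24.9·tan 33.82° = 16.681 m.
Total horizontal offset = 21.237 m.

21.2 m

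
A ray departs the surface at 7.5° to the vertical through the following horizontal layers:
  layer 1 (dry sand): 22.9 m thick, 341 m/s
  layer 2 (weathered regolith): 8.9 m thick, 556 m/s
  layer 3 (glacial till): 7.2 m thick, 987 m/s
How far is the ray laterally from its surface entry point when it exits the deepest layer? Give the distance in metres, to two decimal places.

7.89 m

Apply Snell's law at each interface; in layer i the horizontal offset is hᵢ·tan θᵢ.
Layer 1: θ = 7.50°; offset = 22.9·tan 7.50° = 3.0148 m.
Layer 2: sin θ = 556·sin 7.5°/341 = 0.2128, θ = 12.29°; offset = 8.9·tan 12.29° = 1.9385 m.
Layer 3: sin θ = 987·sin 7.5°/341 = 0.3778, θ = 22.20°; offset = 7.2·tan 22.20° = 2.9379 m.
Total horizontal offset = 7.8913 m.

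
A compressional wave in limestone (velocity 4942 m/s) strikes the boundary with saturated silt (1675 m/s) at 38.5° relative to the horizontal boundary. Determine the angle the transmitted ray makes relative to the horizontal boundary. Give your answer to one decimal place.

74.6°

Angle from the normal: 90° − 38.5° = 51.5°.
sin θ₁/V₁ = sin θ₂/V₂ ⇒ sin θ₂ = 1675·sin 51.5°/4942 = 1675·0.7826/4942 = 0.2653.
θ₂ = sin⁻¹(0.2653) = 15.38° (from vertical).
From the interface: 90° − 15.38° = 74.62°.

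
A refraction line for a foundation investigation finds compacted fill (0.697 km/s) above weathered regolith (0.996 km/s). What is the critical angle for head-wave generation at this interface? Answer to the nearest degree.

44°

At critical incidence the refracted ray runs along the interface (θ₂ = 90°), so sin θ_c = V₁/V₂.
θ_c = arcsin(0.697/0.996) = arcsin 0.6998 = 44.41°.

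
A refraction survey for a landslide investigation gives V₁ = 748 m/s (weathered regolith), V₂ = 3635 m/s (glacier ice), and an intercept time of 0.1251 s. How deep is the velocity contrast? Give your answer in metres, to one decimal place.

h = tᵢ·V₁·V₂ / (2·√(V₂²−V₁²)).
√(V₂²−V₁²) = √(3635² − 748²) = 3557.2 m/s.
h = 0.1251 s × 748 × 3635 / (2 × 3557.2) = 47.81 m.

47.8 m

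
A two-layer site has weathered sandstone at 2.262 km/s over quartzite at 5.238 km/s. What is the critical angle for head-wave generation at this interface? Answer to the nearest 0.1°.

25.6°

Critical incidence: sin θ_c = V₁/V₂ = 2.262/5.238 = 0.4318.
θ_c = arcsin 0.4318 = 25.58°.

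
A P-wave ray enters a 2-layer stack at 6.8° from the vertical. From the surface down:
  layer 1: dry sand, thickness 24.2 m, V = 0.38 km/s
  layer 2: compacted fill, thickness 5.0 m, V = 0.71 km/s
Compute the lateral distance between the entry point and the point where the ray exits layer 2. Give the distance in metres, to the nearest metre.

Apply Snell's law at each interface; in layer i the horizontal offset is hᵢ·tan θᵢ.
Layer 1: θ = 6.80°; offset = 24.2·tan 6.80° = 2.886 m.
Layer 2: sin θ = 0.71·sin 6.8°/0.38 = 0.2212, θ = 12.78°; offset = 5.0·tan 12.78° = 1.134 m.
Summing the layer offsets gives 4.020 m.

4 m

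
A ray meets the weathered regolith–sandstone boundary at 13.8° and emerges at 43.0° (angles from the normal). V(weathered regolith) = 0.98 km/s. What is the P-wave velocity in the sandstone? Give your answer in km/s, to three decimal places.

2.802 km/s

Snell's law: sin 13.8°/V₁ = sin 43.0°/V₂.
V₂ = V₁·sin 43.0°/sin 13.8° = 0.98 × 2.8591 = 2.802 km/s.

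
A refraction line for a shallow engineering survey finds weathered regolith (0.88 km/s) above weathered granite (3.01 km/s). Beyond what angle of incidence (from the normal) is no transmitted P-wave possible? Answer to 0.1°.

Critical incidence: sin θ_c = V₁/V₂ = 0.88/3.01 = 0.2924.
θ_c = arcsin 0.2924 = 17.00°.

17.0°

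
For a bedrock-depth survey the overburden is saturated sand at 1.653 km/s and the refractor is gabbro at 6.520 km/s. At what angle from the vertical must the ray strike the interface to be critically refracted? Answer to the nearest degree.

15°

At critical incidence the refracted ray runs along the interface (θ₂ = 90°), so sin θ_c = V₁/V₂.
θ_c = arcsin(1.653/6.520) = arcsin 0.2535 = 14.69°.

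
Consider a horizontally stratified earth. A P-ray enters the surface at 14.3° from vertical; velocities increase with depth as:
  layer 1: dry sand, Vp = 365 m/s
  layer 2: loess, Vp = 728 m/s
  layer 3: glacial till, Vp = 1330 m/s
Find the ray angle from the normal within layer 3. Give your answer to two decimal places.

Ray parameter p = sin 14.3° / 365 = 6.7671e-04 s/m.
sin θ_3 = p·V_3 = 6.7671e-04 × 1330 = 0.9000.
θ_3 = arcsin 0.9000 = 64.16°.

64.16°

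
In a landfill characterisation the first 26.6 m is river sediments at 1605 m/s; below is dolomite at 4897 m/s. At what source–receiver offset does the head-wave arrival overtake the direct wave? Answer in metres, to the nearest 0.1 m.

x_cross = 2h·√((V₂+V₁)/(V₂−V₁)).
(V₂+V₁)/(V₂−V₁) = (4897+1605)/(4897−1605) = 1.9751; √ = 1.4054.
x_cross = 2·26.6·1.4054 = 74.77 m.

74.8 m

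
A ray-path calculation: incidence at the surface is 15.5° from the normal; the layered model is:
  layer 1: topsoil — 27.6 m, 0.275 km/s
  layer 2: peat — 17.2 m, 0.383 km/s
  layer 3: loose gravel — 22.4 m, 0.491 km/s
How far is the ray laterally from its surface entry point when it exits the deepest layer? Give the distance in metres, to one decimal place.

Ray parameter p = sin 15.5° / 0.275 km/s = 9.7178e-01 s/km.
Layer 1: θ = 15.50°; offset = 27.6·tan 15.50° = 7.654 m.
Layer 2: sin θ = p·0.383 = 0.3722 → θ = 21.85°; offset = 17.2·tan 21.85° = 6.897 m.
Layer 3: sin θ = p·0.491 = 0.4771 → θ = 28.50°; offset = 22.4·tan 28.50° = 12.162 m.
Total horizontal offset = 26.713 m.

26.7 m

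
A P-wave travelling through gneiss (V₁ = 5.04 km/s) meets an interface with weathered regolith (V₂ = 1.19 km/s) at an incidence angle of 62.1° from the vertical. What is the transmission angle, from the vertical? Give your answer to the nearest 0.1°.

Snell's law: sin θ₂ = (V₂/V₁)·sin θ₁ = (1.19/5.04)·sin 62.1° = 0.2087.
θ₂ = sin⁻¹(0.2087) = 12.04° (from vertical).

12.0°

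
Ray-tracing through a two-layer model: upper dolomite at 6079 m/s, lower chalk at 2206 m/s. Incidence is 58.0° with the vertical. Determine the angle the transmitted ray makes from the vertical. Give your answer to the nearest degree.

sin θ₁/V₁ = sin θ₂/V₂ ⇒ sin θ₂ = 2206·sin 58.0°/6079 = 2206·0.8480/6079 = 0.3077.
θ₂ = sin⁻¹(0.3077) = 17.92° (from vertical).

18°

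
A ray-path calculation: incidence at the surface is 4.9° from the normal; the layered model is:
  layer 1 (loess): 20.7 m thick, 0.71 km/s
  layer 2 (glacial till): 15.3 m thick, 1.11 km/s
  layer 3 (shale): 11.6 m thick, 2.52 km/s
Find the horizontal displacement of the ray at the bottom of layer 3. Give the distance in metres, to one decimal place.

Apply Snell's law at each interface; in layer i the horizontal offset is hᵢ·tan θᵢ.
Layer 1: θ = 4.90°; offset = 20.7·tan 4.90° = 1.775 m.
Layer 2: sin θ = 1.11·sin 4.9°/0.71 = 0.1335, θ = 7.67°; offset = 15.3·tan 7.67° = 2.062 m.
Layer 3: sin θ = 2.52·sin 4.9°/0.71 = 0.3032, θ = 17.65°; offset = 11.6·tan 17.65° = 3.690 m.
Total horizontal offset = 7.527 m.

7.5 m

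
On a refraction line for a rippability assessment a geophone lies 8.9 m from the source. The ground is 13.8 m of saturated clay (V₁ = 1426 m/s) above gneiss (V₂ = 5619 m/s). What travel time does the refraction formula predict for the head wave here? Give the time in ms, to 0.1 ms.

20.3 ms

θ_c = arcsin(V₁/V₂) = arcsin(1426/5619) = 14.70°, cos θ_c = 0.9673.
Intercept time tᵢ = 2h cos θ_c / V₁ = 2·13.8·0.9673/1426 = 0.01872 s.
t = x/V₂ + tᵢ = 8.9/5619 + 0.01872 = 0.02031 s.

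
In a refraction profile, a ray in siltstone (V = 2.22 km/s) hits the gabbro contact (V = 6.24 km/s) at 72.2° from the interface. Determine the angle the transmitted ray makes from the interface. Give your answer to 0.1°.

30.8°

Convert to the normal: θ₁ = 90° − 72.2° = 17.8°.
Snell's law: sin θ₂ = (V₂/V₁)·sin θ₁ = (6.24/2.22)·sin 17.8° = 0.8593.
θ₂ = sin⁻¹(0.8593) = 59.23° (from vertical).
From the interface: 90° − 59.23° = 30.77°.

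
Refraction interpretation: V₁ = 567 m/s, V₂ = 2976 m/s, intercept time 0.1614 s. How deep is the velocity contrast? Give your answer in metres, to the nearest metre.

h = tᵢ·V₁·V₂ / (2·√(V₂²−V₁²)).
√(V₂²−V₁²) = √(2976² − 567²) = 2921.5 m/s.
h = 0.1614 s × 567 × 2976 / (2 × 2921.5) = 46.61 m.

47 m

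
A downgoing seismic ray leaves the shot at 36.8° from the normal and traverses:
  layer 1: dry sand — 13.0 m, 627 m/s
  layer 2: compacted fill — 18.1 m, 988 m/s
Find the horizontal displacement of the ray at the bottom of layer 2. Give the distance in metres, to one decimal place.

Ray parameter p = sin 36.8° / 627 m/s = 9.5538e-04 s/m.
Layer 1: θ = 36.80°; offset = 13.0·tan 36.80° = 9.725 m.
Layer 2: sin θ = p·988 = 0.9439 → θ = 70.72°; offset = 18.1·tan 70.72° = 51.743 m.
Σ offsets = 61.468 m.

61.5 m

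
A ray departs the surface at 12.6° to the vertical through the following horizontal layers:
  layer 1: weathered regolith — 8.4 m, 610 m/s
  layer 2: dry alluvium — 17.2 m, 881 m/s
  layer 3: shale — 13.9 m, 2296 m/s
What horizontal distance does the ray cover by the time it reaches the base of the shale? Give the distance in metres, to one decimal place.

27.6 m

Apply Snell's law at each interface; in layer i the horizontal offset is hᵢ·tan θᵢ.
Layer 1: θ = 12.60°; offset = 8.4·tan 12.60° = 1.878 m.
Layer 2: sin θ = 881·sin 12.6°/610 = 0.3151, θ = 18.36°; offset = 17.2·tan 18.36° = 5.710 m.
Layer 3: sin θ = 2296·sin 12.6°/610 = 0.8211, θ = 55.19°; offset = 13.9·tan 55.19° = 19.994 m.
Total horizontal offset = 27.581 m.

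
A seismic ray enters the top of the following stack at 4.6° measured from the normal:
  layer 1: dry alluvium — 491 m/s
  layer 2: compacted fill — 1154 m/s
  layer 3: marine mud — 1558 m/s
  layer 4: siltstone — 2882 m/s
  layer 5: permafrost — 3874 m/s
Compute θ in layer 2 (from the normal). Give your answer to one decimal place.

10.9°

Snell's law across each interface conserves sin θ / V, so sin θ_2 = V_2·sin θ₁/V₁.
sin θ_2 = 1154 × sin 4.6° / 491 = 0.1885.
θ_2 = 10.86° from the vertical.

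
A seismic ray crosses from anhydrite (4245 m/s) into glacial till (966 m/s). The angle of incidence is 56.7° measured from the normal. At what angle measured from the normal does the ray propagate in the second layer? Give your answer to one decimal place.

11.0°

sin θ₁/V₁ = sin θ₂/V₂ ⇒ sin θ₂ = 966·sin 56.7°/4245 = 966·0.8358/4245 = 0.1902.
θ₂ = sin⁻¹(0.1902) = 10.96° (from vertical).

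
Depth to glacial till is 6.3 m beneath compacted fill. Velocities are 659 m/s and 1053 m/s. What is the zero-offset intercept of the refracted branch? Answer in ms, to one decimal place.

14.9 ms

tᵢ = 2h·√(V₂²−V₁²)/(V₁V₂).
√(V₂²−V₁²) = √(1053²−659²) = 821.3 m/s.
tᵢ = 2·6.3·821.3/(659·1053) = 0.01491 s.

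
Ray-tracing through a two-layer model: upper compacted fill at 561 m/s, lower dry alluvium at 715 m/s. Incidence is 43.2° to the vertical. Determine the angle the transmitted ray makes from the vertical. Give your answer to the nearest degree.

61°

sin θ₁/V₁ = sin θ₂/V₂ ⇒ sin θ₂ = 715·sin 43.2°/561 = 715·0.6845/561 = 0.8725.
θ₂ = sin⁻¹(0.8725) = 60.75° (from vertical).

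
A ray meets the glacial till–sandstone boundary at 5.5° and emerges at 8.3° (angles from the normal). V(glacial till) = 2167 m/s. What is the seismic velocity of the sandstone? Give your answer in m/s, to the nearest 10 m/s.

3260 m/s

sin 5.5° = 0.0958; sin 8.3° = 0.1444.
V₂ = V₁·(sin θ₂/sin θ₁) = 2167·(0.1444/0.0958) = 3263.78 m/s.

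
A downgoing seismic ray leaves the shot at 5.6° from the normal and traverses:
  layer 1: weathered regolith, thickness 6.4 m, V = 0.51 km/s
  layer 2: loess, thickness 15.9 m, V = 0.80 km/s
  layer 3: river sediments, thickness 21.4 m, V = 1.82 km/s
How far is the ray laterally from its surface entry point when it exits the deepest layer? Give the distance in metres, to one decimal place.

11.0 m

Apply Snell's law at each interface; in layer i the horizontal offset is hᵢ·tan θᵢ.
Layer 1: θ = 5.60°; offset = 6.4·tan 5.60° = 0.628 m.
Layer 2: sin θ = 0.80·sin 5.6°/0.51 = 0.1531, θ = 8.80°; offset = 15.9·tan 8.80° = 2.463 m.
Layer 3: sin θ = 1.82·sin 5.6°/0.51 = 0.3482, θ = 20.38°; offset = 21.4·tan 20.38° = 7.950 m.
Total horizontal offset = 11.040 m.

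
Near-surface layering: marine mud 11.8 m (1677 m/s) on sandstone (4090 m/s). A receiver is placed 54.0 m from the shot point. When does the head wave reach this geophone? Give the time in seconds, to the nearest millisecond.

θ_c = arcsin(V₁/V₂) = arcsin(1677/4090) = 24.21°, cos θ_c = 0.9121.
Intercept time tᵢ = 2h cos θ_c / V₁ = 2·11.8·0.9121/1677 = 0.01284 s.
t = x/V₂ + tᵢ = 54.0/4090 + 0.01284 = 0.02604 s.

0.026 s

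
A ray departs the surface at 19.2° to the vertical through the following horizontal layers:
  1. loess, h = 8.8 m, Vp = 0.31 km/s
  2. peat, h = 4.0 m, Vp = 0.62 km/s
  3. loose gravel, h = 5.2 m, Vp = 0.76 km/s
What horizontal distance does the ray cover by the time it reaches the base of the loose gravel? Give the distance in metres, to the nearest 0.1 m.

Apply Snell's law at each interface; in layer i the horizontal offset is hᵢ·tan θᵢ.
Layer 1: θ = 19.20°; offset = 8.8·tan 19.20° = 3.064 m.
Layer 2: sin θ = 0.62·sin 19.2°/0.31 = 0.6577, θ = 41.13°; offset = 4.0·tan 41.13° = 3.493 m.
Layer 3: sin θ = 0.76·sin 19.2°/0.31 = 0.8063, θ = 53.73°; offset = 5.2·tan 53.73° = 7.087 m.
Summing the layer offsets gives 13.644 m.

13.6 m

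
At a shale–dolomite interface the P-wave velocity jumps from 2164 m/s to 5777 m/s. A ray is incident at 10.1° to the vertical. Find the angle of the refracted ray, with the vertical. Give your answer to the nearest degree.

Snell's law: sin θ₂ = (V₂/V₁)·sin θ₁ = (5777/2164)·sin 10.1° = 0.4682.
θ₂ = sin⁻¹(0.4682) = 27.91° (from vertical).

28°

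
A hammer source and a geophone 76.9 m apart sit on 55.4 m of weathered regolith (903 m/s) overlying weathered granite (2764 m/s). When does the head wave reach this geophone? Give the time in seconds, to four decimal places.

0.1438 s

θ_c = arcsin(V₁/V₂) = arcsin(903/2764) = 19.07°, cos θ_c = 0.9451.
Intercept time tᵢ = 2h cos θ_c / V₁ = 2·55.4·0.9451/903 = 0.11597 s.
t = x/V₂ + tᵢ = 76.9/2764 + 0.11597 = 0.14379 s.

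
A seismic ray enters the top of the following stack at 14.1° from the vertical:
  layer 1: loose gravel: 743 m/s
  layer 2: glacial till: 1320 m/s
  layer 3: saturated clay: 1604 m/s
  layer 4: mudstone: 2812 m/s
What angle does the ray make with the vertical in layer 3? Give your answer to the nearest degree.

32°

Ray parameter p = sin 14.1° / 743 = 3.2788e-04 s/m.
sin θ_3 = p·V_3 = 3.2788e-04 × 1604 = 0.5259.
θ_3 = arcsin 0.5259 = 31.73°.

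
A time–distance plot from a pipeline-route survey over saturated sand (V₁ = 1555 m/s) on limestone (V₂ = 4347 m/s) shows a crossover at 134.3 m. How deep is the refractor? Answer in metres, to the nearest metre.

46 m

h = (x_cross/2)·√((V₂−V₁)/(V₂+V₁)).
(V₂−V₁)/(V₂+V₁) = (4347−1555)/(4347+1555) = 0.4731; √ = 0.6878.
h = (134.3/2)·0.6878 = 46.19 m.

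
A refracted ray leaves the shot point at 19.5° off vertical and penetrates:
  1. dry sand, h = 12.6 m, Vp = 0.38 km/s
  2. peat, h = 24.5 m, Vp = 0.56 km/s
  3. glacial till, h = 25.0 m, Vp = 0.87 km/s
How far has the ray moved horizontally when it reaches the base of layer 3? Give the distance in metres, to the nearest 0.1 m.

Ray parameter p = sin 19.5° / 0.38 km/s = 8.7844e-01 s/km.
Layer 1: θ = 19.50°; offset = 12.6·tan 19.50° = 4.462 m.
Layer 2: sin θ = p·0.56 = 0.4919 → θ = 29.47°; offset = 24.5·tan 29.47° = 13.843 m.
Layer 3: sin θ = p·0.87 = 0.7642 → θ = 49.84°; offset = 25.0·tan 49.84° = 29.625 m.
Σ offsets = 47.930 m.

47.9 m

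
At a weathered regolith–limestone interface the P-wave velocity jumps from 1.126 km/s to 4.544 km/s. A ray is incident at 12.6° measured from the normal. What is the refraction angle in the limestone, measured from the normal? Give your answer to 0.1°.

61.7°

sin θ₁/V₁ = sin θ₂/V₂ ⇒ sin θ₂ = 4.544·sin 12.6°/1.126 = 4.544·0.2181/1.126 = 0.8803.
θ₂ = sin⁻¹(0.8803) = 61.68° (from vertical).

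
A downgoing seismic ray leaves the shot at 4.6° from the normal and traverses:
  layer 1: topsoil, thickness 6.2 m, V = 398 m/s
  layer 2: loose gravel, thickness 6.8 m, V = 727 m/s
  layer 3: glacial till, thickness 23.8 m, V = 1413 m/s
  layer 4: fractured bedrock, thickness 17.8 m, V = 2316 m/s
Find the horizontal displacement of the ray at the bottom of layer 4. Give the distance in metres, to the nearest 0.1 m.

18.0 m

p = sin θ₁/V₁ = sin 4.6°/398 = 2.0150e-04 s/m is conserved through the stack.
Layer 1: θ = 4.60°; offset = 6.2·tan 4.60° = 0.499 m.
Layer 2: sin θ = p·727 = 0.1465 → θ = 8.42°; offset = 6.8·tan 8.42° = 1.007 m.
Layer 3: sin θ = p·1413 = 0.2847 → θ = 16.54°; offset = 23.8·tan 16.54° = 7.069 m.
Layer 4: sin θ = p·2316 = 0.4667 → θ = 27.82°; offset = 17.8·tan 27.82° = 9.393 m.
Σ offsets = 17.968 m.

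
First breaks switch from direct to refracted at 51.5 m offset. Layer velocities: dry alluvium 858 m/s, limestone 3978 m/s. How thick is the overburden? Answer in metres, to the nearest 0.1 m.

20.7 m

x_cross = 2h·√((V₂+V₁)/(V₂−V₁)) → h = x_cross / (2·√((V₂+V₁)/(V₂−V₁))).
√((V₂+V₁)/(V₂−V₁)) = √((3978+858)/(3978−858)) = 1.2450.
h = 51.5 / (2·1.2450) = 20.68 m.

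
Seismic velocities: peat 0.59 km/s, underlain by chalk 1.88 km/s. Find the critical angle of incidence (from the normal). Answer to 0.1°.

18.3°

Critical incidence: sin θ_c = V₁/V₂ = 0.59/1.88 = 0.3138.
θ_c = arcsin 0.3138 = 18.29°.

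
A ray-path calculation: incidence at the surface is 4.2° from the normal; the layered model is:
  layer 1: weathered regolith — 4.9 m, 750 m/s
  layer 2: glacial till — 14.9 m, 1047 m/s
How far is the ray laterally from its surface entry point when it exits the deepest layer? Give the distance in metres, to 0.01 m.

1.89 m

p = sin θ₁/V₁ = sin 4.2°/750 = 9.7651e-05 s/m is conserved through the stack.
Layer 1: θ = 4.20°; offset = 4.9·tan 4.20° = 0.3598 m.
Layer 2: sin θ = p·1047 = 0.1022 → θ = 5.87°; offset = 14.9·tan 5.87° = 1.5314 m.
Total horizontal offset = 1.8912 m.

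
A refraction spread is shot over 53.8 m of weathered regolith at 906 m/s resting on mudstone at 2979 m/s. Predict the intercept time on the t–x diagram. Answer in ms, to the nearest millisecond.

113 ms

tᵢ = 2h·√(V₂²−V₁²)/(V₁V₂).
√(V₂²−V₁²) = √(2979²−906²) = 2837.9 m/s.
tᵢ = 2·53.8·2837.9/(906·2979) = 0.11314 s.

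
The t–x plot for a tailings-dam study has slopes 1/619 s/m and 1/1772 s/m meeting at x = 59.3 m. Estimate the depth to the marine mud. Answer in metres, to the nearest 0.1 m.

x_cross = 2h·√((V₂+V₁)/(V₂−V₁)) → h = x_cross / (2·√((V₂+V₁)/(V₂−V₁))).
√((V₂+V₁)/(V₂−V₁)) = √((1772+619)/(1772−619)) = 1.4400.
h = 59.3 / (2·1.4400) = 20.59 m.

20.6 m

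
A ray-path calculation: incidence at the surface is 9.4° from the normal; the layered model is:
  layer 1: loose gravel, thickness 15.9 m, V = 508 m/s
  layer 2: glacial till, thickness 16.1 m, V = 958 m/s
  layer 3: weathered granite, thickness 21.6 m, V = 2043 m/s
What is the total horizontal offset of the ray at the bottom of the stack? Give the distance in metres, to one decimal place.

Apply Snell's law at each interface; in layer i the horizontal offset is hᵢ·tan θᵢ.
Layer 1: θ = 9.40°; offset = 15.9·tan 9.40° = 2.632 m.
Layer 2: sin θ = 958·sin 9.4°/508 = 0.3080, θ = 17.94°; offset = 16.1·tan 17.94° = 5.212 m.
Layer 3: sin θ = 2043·sin 9.4°/508 = 0.6568, θ = 41.06°; offset = 21.6·tan 41.06° = 18.816 m.
Σ offsets = 26.660 m.

26.7 m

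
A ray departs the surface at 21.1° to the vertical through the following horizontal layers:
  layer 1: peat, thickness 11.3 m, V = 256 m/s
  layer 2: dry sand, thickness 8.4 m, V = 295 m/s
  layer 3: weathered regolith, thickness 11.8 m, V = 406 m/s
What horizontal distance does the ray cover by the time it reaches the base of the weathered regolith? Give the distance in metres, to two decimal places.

Apply Snell's law at each interface; in layer i the horizontal offset is hᵢ·tan θᵢ.
Layer 1: θ = 21.10°; offset = 11.3·tan 21.10° = 4.3603 m.
Layer 2: sin θ = 295·sin 21.1°/256 = 0.4148, θ = 24.51°; offset = 8.4·tan 24.51° = 3.8297 m.
Layer 3: sin θ = 406·sin 21.1°/256 = 0.5709, θ = 34.82°; offset = 11.8·tan 34.82° = 8.2059 m.
Summing the layer offsets gives 16.3959 m.

16.40 m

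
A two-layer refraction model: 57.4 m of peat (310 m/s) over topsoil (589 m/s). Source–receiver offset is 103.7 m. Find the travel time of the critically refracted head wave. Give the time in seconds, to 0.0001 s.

t = x/V₂ + 2h·√(V₂²−V₁²)/(V₁V₂).
√(V₂²−V₁²) = √(589²−310²) = 500.8 m/s; delay term = 2·57.4·500.8/(310·589) = 0.31488 s.
t = 103.7/589 + 0.31488 = 0.49094 s.

0.4909 s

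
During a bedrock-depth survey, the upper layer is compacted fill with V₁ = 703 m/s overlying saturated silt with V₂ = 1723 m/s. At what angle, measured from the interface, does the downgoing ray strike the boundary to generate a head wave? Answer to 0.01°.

At critical incidence the refracted ray runs along the interface (θ₂ = 90°), so sin θ_c = V₁/V₂.
θ_c = arcsin(703/1723) = arcsin 0.4080 = 24.08°.
Measured from the interface: 90° − 24.08° = 65.92°.

65.92°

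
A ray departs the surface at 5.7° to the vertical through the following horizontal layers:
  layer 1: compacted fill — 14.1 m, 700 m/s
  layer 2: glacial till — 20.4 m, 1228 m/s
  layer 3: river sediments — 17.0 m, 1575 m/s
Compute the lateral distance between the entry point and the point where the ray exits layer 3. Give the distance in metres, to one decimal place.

p = sin θ₁/V₁ = sin 5.7°/700 = 1.4189e-04 s/m is conserved through the stack.
Layer 1: θ = 5.70°; offset = 14.1·tan 5.70° = 1.407 m.
Layer 2: sin θ = p·1228 = 0.1742 → θ = 10.03°; offset = 20.4·tan 10.03° = 3.610 m.
Layer 3: sin θ = p·1575 = 0.2235 → θ = 12.91°; offset = 17.0·tan 12.91° = 3.898 m.
Σ offsets = 8.915 m.

8.9 m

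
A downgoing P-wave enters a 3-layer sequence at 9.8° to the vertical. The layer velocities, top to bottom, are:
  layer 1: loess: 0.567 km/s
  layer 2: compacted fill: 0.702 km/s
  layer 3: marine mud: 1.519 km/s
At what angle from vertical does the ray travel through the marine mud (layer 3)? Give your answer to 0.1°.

27.1°

Snell's law across each interface conserves sin θ / V, so sin θ_3 = V_3·sin θ₁/V₁.
sin θ_3 = 1.519 × sin 9.8° / 0.567 = 0.4560.
θ_3 = arcsin 0.4560 = 27.13°.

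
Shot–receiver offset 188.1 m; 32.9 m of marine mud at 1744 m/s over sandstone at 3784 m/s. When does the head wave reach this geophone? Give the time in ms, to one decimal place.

83.2 ms

θ_c = arcsin(V₁/V₂) = arcsin(1744/3784) = 27.44°, cos θ_c = 0.8875.
Intercept time tᵢ = 2h cos θ_c / V₁ = 2·32.9·0.8875/1744 = 0.03348 s.
t = x/V₂ + tᵢ = 188.1/3784 + 0.03348 = 0.08319 s.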